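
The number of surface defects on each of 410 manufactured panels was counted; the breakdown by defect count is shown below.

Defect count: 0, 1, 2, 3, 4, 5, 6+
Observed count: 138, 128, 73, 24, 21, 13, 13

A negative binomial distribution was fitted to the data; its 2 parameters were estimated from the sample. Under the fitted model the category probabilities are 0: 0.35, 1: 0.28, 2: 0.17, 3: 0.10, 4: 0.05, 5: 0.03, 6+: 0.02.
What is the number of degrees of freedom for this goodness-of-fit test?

There are k = 7 categories and 2 parameters estimated from the data, so df = 7 − 1 − 2 = 4.

4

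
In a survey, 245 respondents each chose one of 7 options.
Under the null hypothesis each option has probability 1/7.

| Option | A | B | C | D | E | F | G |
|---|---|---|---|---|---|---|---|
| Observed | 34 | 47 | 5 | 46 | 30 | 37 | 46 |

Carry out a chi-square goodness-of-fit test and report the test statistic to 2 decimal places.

Expected count for each of the 7 categories: 245/7 = 35.
A: (34 − 35)²/35 = 1/35 = 0.029
B: (47 − 35)²/35 = 144/35 = 4.114
C: (5 − 35)²/35 = 900/35 = 25.714
D: (46 − 35)²/35 = 121/35 = 3.457
E: (30 − 35)²/35 = 25/35 = 0.714
F: (37 − 35)²/35 = 4/35 = 0.114
G: (46 − 35)²/35 = 121/35 = 3.457
Sum = 37.60

37.60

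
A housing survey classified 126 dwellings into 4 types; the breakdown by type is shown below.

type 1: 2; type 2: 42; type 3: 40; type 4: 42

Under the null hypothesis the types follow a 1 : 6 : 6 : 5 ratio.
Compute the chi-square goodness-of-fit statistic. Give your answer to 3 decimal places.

Ratio total = 18. Expected counts: 126×1/18 = 7, 126×6/18 = 42, 126×6/18 = 42, 126×5/18 = 35.
cat         O        E   (O−E)²/E
type 1      2        7     3.5714
type 2     42       42     0.0000
type 3     40       42     0.0952
type 4     42       35     1.4000
Sum = 5.067

5.067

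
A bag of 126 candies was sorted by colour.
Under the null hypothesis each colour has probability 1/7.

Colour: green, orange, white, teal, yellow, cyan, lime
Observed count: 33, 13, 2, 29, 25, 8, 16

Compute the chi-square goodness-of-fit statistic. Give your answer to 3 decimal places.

Under H₀ each category has probability 1/7, so each expected count is 126/7 = 18.
green: (33 − 18)²/18 = 225/18 = 12.5000
orange: (13 − 18)²/18 = 25/18 = 1.3889
white: (2 − 18)²/18 = 256/18 = 14.2222
teal: (29 − 18)²/18 = 121/18 = 6.7222
yellow: (25 − 18)²/18 = 49/18 = 2.7222
cyan: (8 − 18)²/18 = 100/18 = 5.5556
lime: (16 − 18)²/18 = 4/18 = 0.2222
Sum = 43.333

43.333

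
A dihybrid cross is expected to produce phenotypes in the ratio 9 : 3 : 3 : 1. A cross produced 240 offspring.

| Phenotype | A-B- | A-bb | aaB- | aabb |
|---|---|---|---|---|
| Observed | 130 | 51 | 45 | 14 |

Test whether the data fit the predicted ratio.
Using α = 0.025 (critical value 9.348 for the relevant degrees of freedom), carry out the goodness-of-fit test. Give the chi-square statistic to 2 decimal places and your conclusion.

Ratio total = 16. Expected counts: 240×9/16 = 135, 240×3/16 = 45, 240×3/16 = 45, 240×1/16 = 15.
cat         O        E   (O−E)²/E
A-B-      130      135      0.185
A-bb       51       45      0.800
aaB-       45       45      0.000
aabb       14       15      0.067
Sum = 1.05
df = 3. Since 1.05 < 9.348, we do not reject H₀.

1.05; do not reject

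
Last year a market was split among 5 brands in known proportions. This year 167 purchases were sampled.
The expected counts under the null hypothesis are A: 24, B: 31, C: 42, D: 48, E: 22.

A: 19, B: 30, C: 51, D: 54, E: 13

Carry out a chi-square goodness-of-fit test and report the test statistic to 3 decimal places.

χ² = (19−24)²/24 + (30−31)²/31 + (51−42)²/42 + (54−48)²/48 + (13−22)²/22
   = 1.0417 + 0.0323 + 1.9286 + 0.7500 + 3.6818
Sum = 7.434

7.434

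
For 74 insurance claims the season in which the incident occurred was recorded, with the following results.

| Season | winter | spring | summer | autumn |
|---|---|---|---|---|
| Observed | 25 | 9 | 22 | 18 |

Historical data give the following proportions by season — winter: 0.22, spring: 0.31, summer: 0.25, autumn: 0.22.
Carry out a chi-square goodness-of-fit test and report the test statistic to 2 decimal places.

Expected counts E_i = n·p_i: 74×0.22 = 16.28, 74×0.31 = 22.94, 74×0.25 = 18.5, 74×0.22 = 16.28.
winter: (25 − 16.28)²/16.28 = 76.0384/16.28 = 4.671
spring: (9 − 22.94)²/22.94 = 194.3236/22.94 = 8.471
summer: (22 − 18.5)²/18.5 = 12.25/18.5 = 0.662
autumn: (18 − 16.28)²/16.28 = 2.9584/16.28 = 0.182
Sum = 13.99

13.99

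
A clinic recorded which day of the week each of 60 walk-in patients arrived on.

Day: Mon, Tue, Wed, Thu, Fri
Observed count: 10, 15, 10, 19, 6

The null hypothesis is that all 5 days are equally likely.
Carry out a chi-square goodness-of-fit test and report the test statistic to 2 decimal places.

8.50

Under H₀ each category has probability 1/5, so each expected count is 60/5 = 12.
Mon: (10 − 12)²/12 = 4/12 = 0.333
Tue: (15 − 12)²/12 = 9/12 = 0.750
Wed: (10 − 12)²/12 = 4/12 = 0.333
Thu: (19 − 12)²/12 = 49/12 = 4.083
Fri: (6 − 12)²/12 = 36/12 = 3.000
Sum = 8.50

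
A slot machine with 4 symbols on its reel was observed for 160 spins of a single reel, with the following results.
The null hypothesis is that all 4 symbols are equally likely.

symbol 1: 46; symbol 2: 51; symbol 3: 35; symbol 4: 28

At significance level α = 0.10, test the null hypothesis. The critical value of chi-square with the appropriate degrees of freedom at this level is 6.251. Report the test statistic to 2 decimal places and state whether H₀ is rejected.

Under H₀ each category has probability 1/4, so each expected count is 160/4 = 40.
χ² = (46−40)²/40 + (51−40)²/40 + (35−40)²/40 + (28−40)²/40
   = 0.900 + 3.025 + 0.625 + 3.600
Sum = 8.15
df = 3. Since 8.15 > 6.251, we reject H₀.

8.15; reject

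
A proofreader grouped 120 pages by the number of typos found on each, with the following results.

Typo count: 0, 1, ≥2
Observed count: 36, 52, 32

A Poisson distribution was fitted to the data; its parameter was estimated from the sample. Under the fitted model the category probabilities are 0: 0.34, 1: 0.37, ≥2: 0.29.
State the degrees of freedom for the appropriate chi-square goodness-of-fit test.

1

There are k = 3 categories and 1 parameter estimated from the data, so df = 3 − 1 − 1 = 1.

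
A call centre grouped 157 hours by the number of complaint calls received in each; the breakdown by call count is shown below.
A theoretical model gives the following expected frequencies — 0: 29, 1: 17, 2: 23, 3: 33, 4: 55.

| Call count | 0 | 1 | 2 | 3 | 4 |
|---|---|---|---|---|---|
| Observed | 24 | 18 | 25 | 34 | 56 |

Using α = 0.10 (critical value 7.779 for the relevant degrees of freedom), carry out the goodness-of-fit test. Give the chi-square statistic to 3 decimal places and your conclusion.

χ² = (24−29)²/29 + (18−17)²/17 + (25−23)²/23 + (34−33)²/33 + (56−55)²/55
   = 0.8621 + 0.0588 + 0.1739 + 0.0303 + 0.0182
Sum = 1.143
df = 4. Since 1.143 < 7.779, we do not reject H₀.

1.143; do not reject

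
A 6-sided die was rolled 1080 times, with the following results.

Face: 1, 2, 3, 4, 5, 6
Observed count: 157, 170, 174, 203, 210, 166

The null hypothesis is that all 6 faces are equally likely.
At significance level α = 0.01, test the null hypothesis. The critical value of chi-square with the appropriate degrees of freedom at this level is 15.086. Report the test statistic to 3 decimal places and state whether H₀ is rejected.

Under H₀ each category has probability 1/6, so each expected count is 1080/6 = 180.
1: (157 − 180)²/180 = 529/180 = 2.9389
2: (170 − 180)²/180 = 100/180 = 0.5556
3: (174 − 180)²/180 = 36/180 = 0.2000
4: (203 − 180)²/180 = 529/180 = 2.9389
5: (210 − 180)²/180 = 900/180 = 5.0000
6: (166 − 180)²/180 = 196/180 = 1.0889
Sum = 12.722
df = 5. Since 12.722 < 15.086, we do not reject H₀.

12.722; do not reject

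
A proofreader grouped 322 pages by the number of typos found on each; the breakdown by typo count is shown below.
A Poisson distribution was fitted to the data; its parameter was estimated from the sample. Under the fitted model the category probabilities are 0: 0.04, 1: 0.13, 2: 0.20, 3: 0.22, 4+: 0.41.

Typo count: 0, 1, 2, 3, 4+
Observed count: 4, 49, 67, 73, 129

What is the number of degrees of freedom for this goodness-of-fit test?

There are k = 5 categories and 1 parameter estimated from the data, so df = 5 − 1 − 1 = 3.

3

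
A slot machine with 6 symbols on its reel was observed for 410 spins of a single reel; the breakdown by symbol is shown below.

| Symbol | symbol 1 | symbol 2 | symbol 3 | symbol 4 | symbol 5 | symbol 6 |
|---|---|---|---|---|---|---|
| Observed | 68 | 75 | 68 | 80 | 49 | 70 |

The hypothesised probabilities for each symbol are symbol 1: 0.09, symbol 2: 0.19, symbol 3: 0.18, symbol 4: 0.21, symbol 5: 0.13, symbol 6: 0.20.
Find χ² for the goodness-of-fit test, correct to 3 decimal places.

Expected counts E_i = n·p_i: 410×0.09 = 36.9, 410×0.19 = 77.9, 410×0.18 = 73.8, 410×0.21 = 86.1, 410×0.13 = 53.3, 410×0.20 = 82.
χ² = (68−36.9)²/36.9 + (75−77.9)²/77.9 + (68−73.8)²/73.8 + (80−86.1)²/86.1 + (49−53.3)²/53.3 + (70−82)²/82
   = 26.2117 + 0.1080 + 0.4558 + 0.4322 + 0.3469 + 1.7561
Sum = 29.311

29.311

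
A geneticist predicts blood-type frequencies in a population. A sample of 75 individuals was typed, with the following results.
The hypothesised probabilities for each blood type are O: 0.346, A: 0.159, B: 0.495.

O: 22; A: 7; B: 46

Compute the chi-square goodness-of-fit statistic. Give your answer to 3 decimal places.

4.757

Expected counts E_i = n·p_i: 75×0.346 = 25.95, 75×0.159 = 11.925, 75×0.495 = 37.125.
cat         O        E   (O−E)²/E
O          22    25.95     0.6013
A           7   11.925     2.0340
B          46   37.125     2.1216
Sum = 4.757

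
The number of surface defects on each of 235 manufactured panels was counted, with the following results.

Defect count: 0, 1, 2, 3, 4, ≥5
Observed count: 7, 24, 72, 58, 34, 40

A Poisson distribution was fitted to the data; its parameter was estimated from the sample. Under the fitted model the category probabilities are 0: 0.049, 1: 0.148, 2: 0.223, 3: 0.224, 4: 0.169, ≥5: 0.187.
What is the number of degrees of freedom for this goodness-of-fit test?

4

There are k = 6 categories and 1 parameter estimated from the data, so df = 6 − 1 − 1 = 4.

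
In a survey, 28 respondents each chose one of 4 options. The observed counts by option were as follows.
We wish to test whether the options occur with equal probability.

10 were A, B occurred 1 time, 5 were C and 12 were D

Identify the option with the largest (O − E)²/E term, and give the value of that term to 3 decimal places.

B, 5.143

Under H₀ each category has probability 1/4, so each expected count is 28/4 = 7.
cat         O        E   (O−E)²/E
A          10        7     1.2857
B           1        7     5.1429
C           5        7     0.5714
D          12        7     3.5714
The largest term is for B: 5.143.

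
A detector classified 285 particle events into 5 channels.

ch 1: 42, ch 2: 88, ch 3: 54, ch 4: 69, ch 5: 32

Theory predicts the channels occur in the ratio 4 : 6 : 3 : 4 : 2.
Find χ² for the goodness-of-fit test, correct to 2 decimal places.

8.73

Ratio total = 19. Expected counts: 285×4/19 = 60, 285×6/19 = 90, 285×3/19 = 45, 285×4/19 = 60, 285×2/19 = 30.
cat         O        E   (O−E)²/E
ch 1       42       60      5.400
ch 2       88       90      0.044
ch 3       54       45      1.800
ch 4       69       60      1.350
ch 5       32       30      0.133
Sum = 8.73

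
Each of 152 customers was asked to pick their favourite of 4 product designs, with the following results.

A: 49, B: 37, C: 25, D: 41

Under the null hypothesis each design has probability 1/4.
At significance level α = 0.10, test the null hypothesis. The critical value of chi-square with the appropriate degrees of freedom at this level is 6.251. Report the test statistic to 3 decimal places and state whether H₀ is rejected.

Expected count for each of the 4 categories: 152/4 = 38.
cat         O        E   (O−E)²/E
A          49       38     3.1842
B          37       38     0.0263
C          25       38     4.4474
D          41       38     0.2368
Sum = 7.895
df = 3. Since 7.895 > 6.251, we reject H₀.

7.895; reject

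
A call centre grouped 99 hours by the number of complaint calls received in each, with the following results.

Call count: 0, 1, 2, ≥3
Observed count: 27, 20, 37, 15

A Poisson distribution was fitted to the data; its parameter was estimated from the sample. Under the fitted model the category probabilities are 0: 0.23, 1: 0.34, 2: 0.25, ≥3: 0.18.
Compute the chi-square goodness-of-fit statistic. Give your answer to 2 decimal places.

Expected counts E_i = n·p_i: 99×0.23 = 22.77, 99×0.34 = 33.66, 99×0.25 = 24.75, 99×0.18 = 17.82.
χ² = (27−22.77)²/22.77 + (20−33.66)²/33.66 + (37−24.75)²/24.75 + (15−17.82)²/17.82
   = 0.786 + 5.544 + 6.063 + 0.446
Sum = 12.84

12.84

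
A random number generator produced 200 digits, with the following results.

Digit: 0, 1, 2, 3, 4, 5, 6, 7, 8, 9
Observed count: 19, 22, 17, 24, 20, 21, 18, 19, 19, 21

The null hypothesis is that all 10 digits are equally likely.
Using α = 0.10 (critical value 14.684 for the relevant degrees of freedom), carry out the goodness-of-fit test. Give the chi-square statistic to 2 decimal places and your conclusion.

1.90; do not reject

Expected count for each of the 10 categories: 200/10 = 20.
0: (19 − 20)²/20 = 1/20 = 0.050
1: (22 − 20)²/20 = 4/20 = 0.200
2: (17 − 20)²/20 = 9/20 = 0.450
3: (24 − 20)²/20 = 16/20 = 0.800
4: (20 − 20)²/20 = 0/20 = 0.000
5: (21 − 20)²/20 = 1/20 = 0.050
6: (18 − 20)²/20 = 4/20 = 0.200
7: (19 − 20)²/20 = 1/20 = 0.050
8: (19 − 20)²/20 = 1/20 = 0.050
9: (21 − 20)²/20 = 1/20 = 0.050
Sum = 1.90
df = 9. Since 1.90 < 14.684, we do not reject H₀.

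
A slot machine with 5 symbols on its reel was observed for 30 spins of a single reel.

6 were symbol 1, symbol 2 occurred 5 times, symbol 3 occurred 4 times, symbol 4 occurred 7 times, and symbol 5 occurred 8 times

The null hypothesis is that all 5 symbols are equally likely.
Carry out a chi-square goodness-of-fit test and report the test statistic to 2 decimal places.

1.67

Under H₀ each category has probability 1/5, so each expected count is 30/5 = 6.
symbol 1: (6 − 6)²/6 = 0/6 = 0.000
symbol 2: (5 − 6)²/6 = 1/6 = 0.167
symbol 3: (4 − 6)²/6 = 4/6 = 0.667
symbol 4: (7 − 6)²/6 = 1/6 = 0.167
symbol 5: (8 − 6)²/6 = 4/6 = 0.667
Sum = 1.67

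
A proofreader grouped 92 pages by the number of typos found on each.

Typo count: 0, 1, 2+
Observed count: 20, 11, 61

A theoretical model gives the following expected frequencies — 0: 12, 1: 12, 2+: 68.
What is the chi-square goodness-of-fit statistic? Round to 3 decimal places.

6.137

0: (20 − 12)²/12 = 64/12 = 5.3333
1: (11 − 12)²/12 = 1/12 = 0.0833
2+: (61 − 68)²/68 = 49/68 = 0.7206
Sum = 6.137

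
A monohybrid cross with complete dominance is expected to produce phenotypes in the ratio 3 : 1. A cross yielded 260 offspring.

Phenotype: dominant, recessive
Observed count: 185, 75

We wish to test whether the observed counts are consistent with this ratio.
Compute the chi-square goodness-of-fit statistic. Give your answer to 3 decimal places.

Ratio total = 4. Expected counts: 260×3/4 = 195, 260×1/4 = 65.
dominant: (185 − 195)²/195 = 100/195 = 0.5128
recessive: (75 − 65)²/65 = 100/65 = 1.5385
Sum = 2.051

2.051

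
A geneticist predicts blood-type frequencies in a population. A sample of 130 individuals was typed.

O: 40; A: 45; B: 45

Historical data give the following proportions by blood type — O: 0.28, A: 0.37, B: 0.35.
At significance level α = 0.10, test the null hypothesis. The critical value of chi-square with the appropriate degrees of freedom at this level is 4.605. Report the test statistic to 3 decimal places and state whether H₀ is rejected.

Expected counts E_i = n·p_i: 130×0.28 = 36.4, 130×0.37 = 48.1, 130×0.35 = 45.5.
O: (40 − 36.4)²/36.4 = 12.96/36.4 = 0.3560
A: (45 − 48.1)²/48.1 = 9.61/48.1 = 0.1998
B: (45 − 45.5)²/45.5 = 0.25/45.5 = 0.0055
Sum = 0.561
df = 2. Since 0.561 < 4.605, we do not reject H₀.

0.561; do not reject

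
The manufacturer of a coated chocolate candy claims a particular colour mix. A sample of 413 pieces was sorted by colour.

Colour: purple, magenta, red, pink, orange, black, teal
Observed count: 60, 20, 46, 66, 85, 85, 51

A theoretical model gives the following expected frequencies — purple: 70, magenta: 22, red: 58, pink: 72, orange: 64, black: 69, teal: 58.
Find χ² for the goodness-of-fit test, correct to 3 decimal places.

16.039

cat          O        E   (O−E)²/E
purple      60       70     1.4286
magenta     20       22     0.1818
red         46       58     2.4828
pink        66       72     0.5000
orange      85       64     6.8906
black       85       69     3.7101
teal        51       58     0.8448
Sum = 16.039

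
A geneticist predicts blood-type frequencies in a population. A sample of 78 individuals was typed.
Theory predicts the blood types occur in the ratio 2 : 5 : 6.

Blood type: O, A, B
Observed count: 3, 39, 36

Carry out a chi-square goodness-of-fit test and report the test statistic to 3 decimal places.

Ratio total = 13. Expected counts: 78×2/13 = 12, 78×5/13 = 30, 78×6/13 = 36.
cat         O        E   (O−E)²/E
O           3       12     6.7500
A          39       30     2.7000
B          36       36     0.0000
Sum = 9.450

9.450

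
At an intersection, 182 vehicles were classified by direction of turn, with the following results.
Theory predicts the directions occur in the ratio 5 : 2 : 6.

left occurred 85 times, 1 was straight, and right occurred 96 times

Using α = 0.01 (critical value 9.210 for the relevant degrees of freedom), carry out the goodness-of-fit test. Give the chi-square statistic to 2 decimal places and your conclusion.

30.96; reject

Ratio total = 13. Expected counts: 182×5/13 = 70, 182×2/13 = 28, 182×6/13 = 84.
left: (85 − 70)²/70 = 225/70 = 3.214
straight: (1 − 28)²/28 = 729/28 = 26.036
right: (96 − 84)²/84 = 144/84 = 1.714
Sum = 30.96
df = 2. Since 30.96 > 9.210, we reject H₀.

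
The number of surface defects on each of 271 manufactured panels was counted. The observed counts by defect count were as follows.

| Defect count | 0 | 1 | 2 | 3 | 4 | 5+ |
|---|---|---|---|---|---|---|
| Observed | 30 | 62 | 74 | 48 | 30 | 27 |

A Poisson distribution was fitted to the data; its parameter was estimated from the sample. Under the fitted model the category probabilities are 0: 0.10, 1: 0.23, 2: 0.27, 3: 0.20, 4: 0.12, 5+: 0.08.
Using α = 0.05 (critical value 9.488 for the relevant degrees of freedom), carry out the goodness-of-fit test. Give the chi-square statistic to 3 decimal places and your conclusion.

Expected counts E_i = n·p_i: 271×0.10 = 27.1, 271×0.23 = 62.33, 271×0.27 = 73.17, 271×0.20 = 54.2, 271×0.12 = 32.52, 271×0.08 = 21.68.
0: (30 − 27.1)²/27.1 = 8.41/27.1 = 0.3103
1: (62 − 62.33)²/62.33 = 0.1089/62.33 = 0.0017
2: (74 − 73.17)²/73.17 = 0.6889/73.17 = 0.0094
3: (48 − 54.2)²/54.2 = 38.44/54.2 = 0.7092
4: (30 − 32.52)²/32.52 = 6.3504/32.52 = 0.1953
5+: (27 − 21.68)²/21.68 = 28.3024/21.68 = 1.3055
Sum = 2.531
df = 4. Since 2.531 < 9.488, we do not reject H₀.

2.531; do not reject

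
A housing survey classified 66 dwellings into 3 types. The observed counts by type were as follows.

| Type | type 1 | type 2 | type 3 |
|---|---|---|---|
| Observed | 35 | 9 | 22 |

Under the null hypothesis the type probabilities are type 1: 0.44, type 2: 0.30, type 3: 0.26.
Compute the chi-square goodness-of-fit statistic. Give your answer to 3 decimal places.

8.479

Expected counts E_i = n·p_i: 66×0.44 = 29.04, 66×0.30 = 19.8, 66×0.26 = 17.16.
cat         O        E   (O−E)²/E
type 1     35    29.04     1.2232
type 2      9     19.8     5.8909
type 3     22    17.16     1.3651
Sum = 8.479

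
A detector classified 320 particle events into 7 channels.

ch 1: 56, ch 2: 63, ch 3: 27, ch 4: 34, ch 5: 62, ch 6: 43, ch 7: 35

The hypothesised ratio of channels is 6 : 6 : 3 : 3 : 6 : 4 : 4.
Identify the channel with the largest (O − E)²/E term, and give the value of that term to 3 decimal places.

ch 7, 0.625

Ratio total = 32. Expected counts: 320×6/32 = 60, 320×6/32 = 60, 320×3/32 = 30, 320×3/32 = 30, 320×6/32 = 60, 320×4/32 = 40, 320×4/32 = 40.
χ² = (56−60)²/60 + (63−60)²/60 + (27−30)²/30 + (34−30)²/30 + (62−60)²/60 + (43−40)²/40 + (35−40)²/40
   = 0.2667 + 0.1500 + 0.3000 + 0.5333 + 0.0667 + 0.2250 + 0.6250
The largest term is for ch 7: 0.625.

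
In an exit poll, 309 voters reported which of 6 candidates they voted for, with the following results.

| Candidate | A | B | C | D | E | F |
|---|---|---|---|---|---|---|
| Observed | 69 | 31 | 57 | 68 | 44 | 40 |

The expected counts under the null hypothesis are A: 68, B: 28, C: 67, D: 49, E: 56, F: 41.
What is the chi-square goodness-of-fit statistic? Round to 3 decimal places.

cat         O        E   (O−E)²/E
A          69       68     0.0147
B          31       28     0.3214
C          57       67     1.4925
D          68       49     7.3673
E          44       56     2.5714
F          40       41     0.0244
Sum = 11.792

11.792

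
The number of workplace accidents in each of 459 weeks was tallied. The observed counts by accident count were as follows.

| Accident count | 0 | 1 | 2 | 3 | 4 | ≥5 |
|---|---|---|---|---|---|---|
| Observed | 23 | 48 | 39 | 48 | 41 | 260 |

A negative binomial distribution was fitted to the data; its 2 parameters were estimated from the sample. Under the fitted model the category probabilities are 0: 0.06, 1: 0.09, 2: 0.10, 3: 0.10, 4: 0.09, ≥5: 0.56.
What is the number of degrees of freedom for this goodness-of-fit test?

There are k = 6 categories and 2 parameters estimated from the data, so df = 6 − 1 − 2 = 3.

3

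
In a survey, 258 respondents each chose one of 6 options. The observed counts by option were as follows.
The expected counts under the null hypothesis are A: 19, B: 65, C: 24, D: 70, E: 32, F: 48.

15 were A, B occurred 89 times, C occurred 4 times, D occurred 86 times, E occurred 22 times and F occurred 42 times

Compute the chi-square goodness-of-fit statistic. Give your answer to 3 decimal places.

A: (15 − 19)²/19 = 16/19 = 0.8421
B: (89 − 65)²/65 = 576/65 = 8.8615
C: (4 − 24)²/24 = 400/24 = 16.6667
D: (86 − 70)²/70 = 256/70 = 3.6571
E: (22 − 32)²/32 = 100/32 = 3.1250
F: (42 − 48)²/48 = 36/48 = 0.7500
Sum = 33.902

33.902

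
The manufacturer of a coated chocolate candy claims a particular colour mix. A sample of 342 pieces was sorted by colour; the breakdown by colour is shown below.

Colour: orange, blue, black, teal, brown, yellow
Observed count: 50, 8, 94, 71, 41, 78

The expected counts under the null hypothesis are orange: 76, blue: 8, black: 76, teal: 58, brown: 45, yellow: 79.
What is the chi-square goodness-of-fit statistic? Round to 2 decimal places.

16.44

cat         O        E   (O−E)²/E
orange     50       76      8.895
blue        8        8      0.000
black      94       76      4.263
teal       71       58      2.914
brown      41       45      0.356
yellow     78       79      0.013
Sum = 16.44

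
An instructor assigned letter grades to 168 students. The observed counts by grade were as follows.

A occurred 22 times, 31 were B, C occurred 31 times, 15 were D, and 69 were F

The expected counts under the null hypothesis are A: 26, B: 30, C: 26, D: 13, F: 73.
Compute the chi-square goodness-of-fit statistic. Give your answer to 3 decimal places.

2.137

χ² = (22−26)²/26 + (31−30)²/30 + (31−26)²/26 + (15−13)²/13 + (69−73)²/73
   = 0.6154 + 0.0333 + 0.9615 + 0.3077 + 0.2192
Sum = 2.137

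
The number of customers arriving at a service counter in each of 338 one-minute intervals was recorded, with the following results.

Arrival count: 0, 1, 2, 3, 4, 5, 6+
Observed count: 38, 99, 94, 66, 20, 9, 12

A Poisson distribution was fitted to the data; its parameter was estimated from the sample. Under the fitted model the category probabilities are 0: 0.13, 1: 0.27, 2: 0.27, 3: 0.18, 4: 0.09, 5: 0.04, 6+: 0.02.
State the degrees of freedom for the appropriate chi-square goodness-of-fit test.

5

There are k = 7 categories and 1 parameter estimated from the data, so df = 7 − 1 − 1 = 5.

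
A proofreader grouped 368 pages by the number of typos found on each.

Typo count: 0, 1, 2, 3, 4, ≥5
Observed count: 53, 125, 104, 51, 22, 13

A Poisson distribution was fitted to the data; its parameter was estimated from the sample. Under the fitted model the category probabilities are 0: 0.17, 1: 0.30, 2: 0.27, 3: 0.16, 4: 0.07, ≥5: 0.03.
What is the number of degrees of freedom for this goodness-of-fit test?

There are k = 6 categories and 1 parameter estimated from the data, so df = 6 − 1 − 1 = 4.

4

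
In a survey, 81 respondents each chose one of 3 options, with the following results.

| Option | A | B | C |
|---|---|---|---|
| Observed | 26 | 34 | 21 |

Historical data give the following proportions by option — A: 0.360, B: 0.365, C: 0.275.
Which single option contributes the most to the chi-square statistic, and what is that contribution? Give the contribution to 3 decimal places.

Expected counts E_i = n·p_i: 81×0.360 = 29.16, 81×0.365 = 29.565, 81×0.275 = 22.275.
cat         O        E   (O−E)²/E
A          26    29.16     0.3424
B          34   29.565     0.6653
C          21   22.275     0.0730
The largest term is for B: 0.665.

B, 0.665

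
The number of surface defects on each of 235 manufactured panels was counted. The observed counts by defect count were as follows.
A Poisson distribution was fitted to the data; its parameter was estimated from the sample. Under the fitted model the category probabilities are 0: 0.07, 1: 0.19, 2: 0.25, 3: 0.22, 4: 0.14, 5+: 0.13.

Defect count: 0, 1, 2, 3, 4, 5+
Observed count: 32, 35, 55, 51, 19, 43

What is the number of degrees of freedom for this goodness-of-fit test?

4

There are k = 6 categories and 1 parameter estimated from the data, so df = 6 − 1 − 1 = 4.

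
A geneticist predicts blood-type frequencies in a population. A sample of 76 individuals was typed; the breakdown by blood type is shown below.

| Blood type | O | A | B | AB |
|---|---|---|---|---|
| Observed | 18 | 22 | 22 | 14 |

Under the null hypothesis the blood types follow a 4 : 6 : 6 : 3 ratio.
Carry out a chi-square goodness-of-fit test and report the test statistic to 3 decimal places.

Ratio total = 19. Expected counts: 76×4/19 = 16, 76×6/19 = 24, 76×6/19 = 24, 76×3/19 = 12.
cat         O        E   (O−E)²/E
O          18       16     0.2500
A          22       24     0.1667
B          22       24     0.1667
AB         14       12     0.3333
Sum = 0.917

0.917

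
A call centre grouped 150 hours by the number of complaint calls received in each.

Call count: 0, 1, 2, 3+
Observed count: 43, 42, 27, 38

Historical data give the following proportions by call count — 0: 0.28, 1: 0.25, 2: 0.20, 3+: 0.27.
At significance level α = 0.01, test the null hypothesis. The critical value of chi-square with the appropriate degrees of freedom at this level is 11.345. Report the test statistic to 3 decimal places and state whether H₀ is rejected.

Expected counts E_i = n·p_i: 150×0.28 = 42, 150×0.25 = 37.5, 150×0.20 = 30, 150×0.27 = 40.5.
cat         O        E   (O−E)²/E
0          43       42     0.0238
1          42     37.5     0.5400
2          27       30     0.3000
3+         38     40.5     0.1543
Sum = 1.018
df = 3. Since 1.018 < 11.345, we do not reject H₀.

1.018; do not reject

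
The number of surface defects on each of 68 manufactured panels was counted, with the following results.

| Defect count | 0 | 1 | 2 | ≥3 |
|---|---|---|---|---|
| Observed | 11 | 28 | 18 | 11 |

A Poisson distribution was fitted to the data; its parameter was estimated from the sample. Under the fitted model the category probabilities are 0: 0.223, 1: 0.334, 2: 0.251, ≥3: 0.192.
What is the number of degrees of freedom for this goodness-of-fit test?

2

There are k = 4 categories and 1 parameter estimated from the data, so df = 4 − 1 − 1 = 2.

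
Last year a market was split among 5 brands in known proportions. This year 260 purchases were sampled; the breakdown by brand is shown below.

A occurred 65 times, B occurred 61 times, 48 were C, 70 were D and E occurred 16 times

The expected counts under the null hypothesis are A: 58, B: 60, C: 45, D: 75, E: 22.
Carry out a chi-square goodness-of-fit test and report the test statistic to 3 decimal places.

cat         O        E   (O−E)²/E
A          65       58     0.8448
B          61       60     0.0167
C          48       45     0.2000
D          70       75     0.3333
E          16       22     1.6364
Sum = 3.031

3.031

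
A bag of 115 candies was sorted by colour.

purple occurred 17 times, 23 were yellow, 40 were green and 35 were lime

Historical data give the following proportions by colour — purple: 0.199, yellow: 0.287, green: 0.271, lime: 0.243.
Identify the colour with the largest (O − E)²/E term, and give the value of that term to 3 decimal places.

yellow, 3.033

Expected counts E_i = n·p_i: 115×0.199 = 22.885, 115×0.287 = 33.005, 115×0.271 = 31.165, 115×0.243 = 27.945.
cat         O        E   (O−E)²/E
purple     17   22.885     1.5134
yellow     23   33.005     3.0329
green      40   31.165     2.5046
lime       35   27.945     1.7811
The largest term is for yellow: 3.033.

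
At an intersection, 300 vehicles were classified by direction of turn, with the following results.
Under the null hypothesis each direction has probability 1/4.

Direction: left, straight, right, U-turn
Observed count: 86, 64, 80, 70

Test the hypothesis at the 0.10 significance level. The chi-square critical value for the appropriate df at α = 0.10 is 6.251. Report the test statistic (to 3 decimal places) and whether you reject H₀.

3.893; do not reject

Under H₀ each category has probability 1/4, so each expected count is 300/4 = 75.
left: (86 − 75)²/75 = 121/75 = 1.6133
straight: (64 − 75)²/75 = 121/75 = 1.6133
right: (80 − 75)²/75 = 25/75 = 0.3333
U-turn: (70 − 75)²/75 = 25/75 = 0.3333
Sum = 3.893
df = 3. Since 3.893 < 6.251, we do not reject H₀.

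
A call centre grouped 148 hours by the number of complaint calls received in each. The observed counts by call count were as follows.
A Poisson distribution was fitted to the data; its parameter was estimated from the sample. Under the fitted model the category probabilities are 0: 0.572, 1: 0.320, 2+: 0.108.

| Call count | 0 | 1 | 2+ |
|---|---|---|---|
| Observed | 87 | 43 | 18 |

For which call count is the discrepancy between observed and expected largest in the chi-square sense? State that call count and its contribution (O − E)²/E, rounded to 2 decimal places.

Expected counts E_i = n·p_i: 148×0.572 = 84.656, 148×0.320 = 47.36, 148×0.108 = 15.984.
χ² = (87−84.656)²/84.656 + (43−47.36)²/47.36 + (18−15.984)²/15.984
   = 0.065 + 0.401 + 0.254
The largest term is for 1: 0.40.

1, 0.40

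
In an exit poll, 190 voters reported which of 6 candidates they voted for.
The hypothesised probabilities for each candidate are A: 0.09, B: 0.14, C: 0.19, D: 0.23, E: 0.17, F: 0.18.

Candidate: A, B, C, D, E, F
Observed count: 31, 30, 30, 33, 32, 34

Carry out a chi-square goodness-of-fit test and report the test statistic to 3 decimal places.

Expected counts E_i = n·p_i: 190×0.09 = 17.1, 190×0.14 = 26.6, 190×0.19 = 36.1, 190×0.23 = 43.7, 190×0.17 = 32.3, 190×0.18 = 34.2.
χ² = (31−17.1)²/17.1 + (30−26.6)²/26.6 + (30−36.1)²/36.1 + (33−43.7)²/43.7 + (32−32.3)²/32.3 + (34−34.2)²/34.2
   = 11.2988 + 0.4346 + 1.0307 + 2.6199 + 0.0028 + 0.0012
Sum = 15.388

15.388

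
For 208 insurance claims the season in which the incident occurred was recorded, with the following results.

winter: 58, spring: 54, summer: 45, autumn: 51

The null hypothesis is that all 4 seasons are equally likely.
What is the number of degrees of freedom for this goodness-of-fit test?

3

There are k = 4 categories and no parameters were estimated from the data, so df = 4 − 1 = 3.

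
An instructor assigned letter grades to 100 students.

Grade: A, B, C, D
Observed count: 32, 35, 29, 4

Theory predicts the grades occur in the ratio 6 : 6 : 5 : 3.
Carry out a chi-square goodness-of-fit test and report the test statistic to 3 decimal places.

Ratio total = 20. Expected counts: 100×6/20 = 30, 100×6/20 = 30, 100×5/20 = 25, 100×3/20 = 15.
χ² = (32−30)²/30 + (35−30)²/30 + (29−25)²/25 + (4−15)²/15
   = 0.1333 + 0.8333 + 0.6400 + 8.0667
Sum = 9.673

9.673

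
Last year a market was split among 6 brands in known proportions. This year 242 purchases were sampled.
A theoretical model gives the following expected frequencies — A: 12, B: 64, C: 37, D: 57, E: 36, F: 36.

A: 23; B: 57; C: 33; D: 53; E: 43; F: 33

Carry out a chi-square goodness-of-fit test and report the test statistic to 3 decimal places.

13.173

cat         O        E   (O−E)²/E
A          23       12    10.0833
B          57       64     0.7656
C          33       37     0.4324
D          53       57     0.2807
E          43       36     1.3611
F          33       36     0.2500
Sum = 13.173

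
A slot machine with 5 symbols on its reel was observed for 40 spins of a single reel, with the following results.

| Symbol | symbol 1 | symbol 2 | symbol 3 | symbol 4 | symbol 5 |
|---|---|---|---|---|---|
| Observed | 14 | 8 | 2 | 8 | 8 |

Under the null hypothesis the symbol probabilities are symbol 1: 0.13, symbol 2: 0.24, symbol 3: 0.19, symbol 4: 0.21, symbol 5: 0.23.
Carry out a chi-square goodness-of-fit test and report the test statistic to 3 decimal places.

Expected counts E_i = n·p_i: 40×0.13 = 5.2, 40×0.24 = 9.6, 40×0.19 = 7.6, 40×0.21 = 8.4, 40×0.23 = 9.2.
cat           O        E   (O−E)²/E
symbol 1     14      5.2    14.8923
symbol 2      8      9.6     0.2667
symbol 3      2      7.6     4.1263
symbol 4      8      8.4     0.0190
symbol 5      8      9.2     0.1565
Sum = 19.461

19.461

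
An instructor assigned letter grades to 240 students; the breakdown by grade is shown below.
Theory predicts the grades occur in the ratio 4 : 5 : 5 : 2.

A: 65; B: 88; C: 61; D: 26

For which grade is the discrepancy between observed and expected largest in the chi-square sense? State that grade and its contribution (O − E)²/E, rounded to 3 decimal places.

Ratio total = 16. Expected counts: 240×4/16 = 60, 240×5/16 = 75, 240×5/16 = 75, 240×2/16 = 30.
cat         O        E   (O−E)²/E
A          65       60     0.4167
B          88       75     2.2533
C          61       75     2.6133
D          26       30     0.5333
The largest term is for C: 2.613.

C, 2.613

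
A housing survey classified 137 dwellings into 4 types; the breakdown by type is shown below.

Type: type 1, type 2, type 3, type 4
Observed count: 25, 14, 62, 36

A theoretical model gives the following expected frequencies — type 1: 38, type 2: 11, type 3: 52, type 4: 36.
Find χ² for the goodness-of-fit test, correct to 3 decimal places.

χ² = (25−38)²/38 + (14−11)²/11 + (62−52)²/52 + (36−36)²/36
   = 4.4474 + 0.8182 + 1.9231 + 0.0000
Sum = 7.189

7.189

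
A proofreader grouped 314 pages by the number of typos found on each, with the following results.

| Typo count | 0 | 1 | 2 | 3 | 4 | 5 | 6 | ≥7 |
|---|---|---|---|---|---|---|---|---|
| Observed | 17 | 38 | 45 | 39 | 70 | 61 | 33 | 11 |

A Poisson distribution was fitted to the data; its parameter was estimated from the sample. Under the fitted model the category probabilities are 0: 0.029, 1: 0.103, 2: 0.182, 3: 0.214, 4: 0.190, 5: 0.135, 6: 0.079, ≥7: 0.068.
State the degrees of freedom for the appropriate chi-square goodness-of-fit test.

There are k = 8 categories and 1 parameter estimated from the data, so df = 8 − 1 − 1 = 6.

6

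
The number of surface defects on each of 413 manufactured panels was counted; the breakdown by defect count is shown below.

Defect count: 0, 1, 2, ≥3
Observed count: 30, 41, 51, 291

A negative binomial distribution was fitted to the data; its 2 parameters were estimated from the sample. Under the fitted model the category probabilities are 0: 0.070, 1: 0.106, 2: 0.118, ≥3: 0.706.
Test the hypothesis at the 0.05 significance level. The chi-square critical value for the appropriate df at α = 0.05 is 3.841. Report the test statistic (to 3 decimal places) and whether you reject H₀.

Expected counts E_i = n·p_i: 413×0.070 = 28.91, 413×0.106 = 43.778, 413×0.118 = 48.734, 413×0.706 = 291.578.
cat         O        E   (O−E)²/E
0          30    28.91     0.0411
1          41   43.778     0.1763
2          51   48.734     0.1054
≥3        291  291.578     0.0011
Sum = 0.324
df = 1. Since 0.324 < 3.841, we do not reject H₀.

0.324; do not reject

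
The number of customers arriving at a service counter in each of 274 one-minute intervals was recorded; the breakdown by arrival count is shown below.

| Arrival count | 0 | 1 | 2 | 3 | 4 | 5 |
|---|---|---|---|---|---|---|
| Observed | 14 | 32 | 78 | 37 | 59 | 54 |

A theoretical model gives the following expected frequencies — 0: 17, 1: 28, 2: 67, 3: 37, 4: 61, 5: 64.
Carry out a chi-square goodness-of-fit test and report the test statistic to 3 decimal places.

4.535

χ² = (14−17)²/17 + (32−28)²/28 + (78−67)²/67 + (37−37)²/37 + (59−61)²/61 + (54−64)²/64
   = 0.5294 + 0.5714 + 1.8060 + 0.0000 + 0.0656 + 1.5625
Sum = 4.535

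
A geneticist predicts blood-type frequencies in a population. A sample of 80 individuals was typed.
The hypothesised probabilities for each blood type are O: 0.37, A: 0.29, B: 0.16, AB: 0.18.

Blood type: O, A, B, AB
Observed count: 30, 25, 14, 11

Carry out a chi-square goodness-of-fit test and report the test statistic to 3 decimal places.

1.060

Expected counts E_i = n·p_i: 80×0.37 = 29.6, 80×0.29 = 23.2, 80×0.16 = 12.8, 80×0.18 = 14.4.
cat         O        E   (O−E)²/E
O          30     29.6     0.0054
A          25     23.2     0.1397
B          14     12.8     0.1125
AB         11     14.4     0.8028
Sum = 1.060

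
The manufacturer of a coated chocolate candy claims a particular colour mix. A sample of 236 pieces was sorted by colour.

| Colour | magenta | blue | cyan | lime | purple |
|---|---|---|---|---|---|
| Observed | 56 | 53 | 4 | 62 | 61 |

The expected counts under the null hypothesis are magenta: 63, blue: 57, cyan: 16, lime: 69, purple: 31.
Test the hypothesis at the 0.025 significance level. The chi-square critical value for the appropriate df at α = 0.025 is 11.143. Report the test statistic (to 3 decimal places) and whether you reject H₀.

39.801; reject

cat          O        E   (O−E)²/E
magenta     56       63     0.7778
blue        53       57     0.2807
cyan         4       16     9.0000
lime        62       69     0.7101
purple      61       31    29.0323
Sum = 39.801
df = 4. Since 39.801 > 11.143, we reject H₀.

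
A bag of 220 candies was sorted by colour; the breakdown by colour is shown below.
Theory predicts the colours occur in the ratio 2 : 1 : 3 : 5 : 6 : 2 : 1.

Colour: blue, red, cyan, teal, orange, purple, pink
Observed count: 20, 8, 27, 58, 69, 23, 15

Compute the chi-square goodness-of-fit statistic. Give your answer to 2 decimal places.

Ratio total = 20. Expected counts: 220×2/20 = 22, 220×1/20 = 11, 220×3/20 = 33, 220×5/20 = 55, 220×6/20 = 66, 220×2/20 = 22, 220×1/20 = 11.
blue: (20 − 22)²/22 = 4/22 = 0.182
red: (8 − 11)²/11 = 9/11 = 0.818
cyan: (27 − 33)²/33 = 36/33 = 1.091
teal: (58 − 55)²/55 = 9/55 = 0.164
orange: (69 − 66)²/66 = 9/66 = 0.136
purple: (23 − 22)²/22 = 1/22 = 0.045
pink: (15 − 11)²/11 = 16/11 = 1.455
Sum = 3.89

3.89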